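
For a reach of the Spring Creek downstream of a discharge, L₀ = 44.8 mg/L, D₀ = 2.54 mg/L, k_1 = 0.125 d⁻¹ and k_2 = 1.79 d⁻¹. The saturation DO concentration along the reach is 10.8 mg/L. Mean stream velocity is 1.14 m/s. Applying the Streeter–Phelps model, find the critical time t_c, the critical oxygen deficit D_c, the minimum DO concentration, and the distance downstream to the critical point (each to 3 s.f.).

At the critical point dD/dt = 0, so k_1 L₀ e^(−k_1 t) = k_2 D. Substituting D(t) from the Streeter–Phelps equation and solving for t gives
t_c = ln[(k_2/k_1)(1 − D₀(k_2−k_1)/(k_1 L₀))] / (k_2−k_1).
Here k_2−k_1 = 1.665 d⁻¹ and 1 − D₀(k_2−k_1)/(k_1 L₀) = 1 − 2.54×1.665/(0.125×44.8) = 0.2448, so
t_c = ln(14.32 × 0.2448) / 1.665 = 1.254 / 1.665 = 0.7534 d.
D_c = (k_1/k_2) L₀ e^(−k_1 t_c) = (0.125/1.79) × 44.8 × e^(−0.125×0.7534) = 0.06983 × 44.8 × 0.9101 = 2.847 mg/L.
Minimum DO = C_s − D_c = 10.8 − 2.847 = 7.953 mg/L.
x_c = v t_c = 1.14 m/s × 0.7534 d × 86400 s/d = 74200 m ≈ 74.2 km.

t_c ≈ 0.753 d; D_c ≈ 2.85 mg/L; min DO ≈ 7.95 mg/L; x_c ≈ 74.2 km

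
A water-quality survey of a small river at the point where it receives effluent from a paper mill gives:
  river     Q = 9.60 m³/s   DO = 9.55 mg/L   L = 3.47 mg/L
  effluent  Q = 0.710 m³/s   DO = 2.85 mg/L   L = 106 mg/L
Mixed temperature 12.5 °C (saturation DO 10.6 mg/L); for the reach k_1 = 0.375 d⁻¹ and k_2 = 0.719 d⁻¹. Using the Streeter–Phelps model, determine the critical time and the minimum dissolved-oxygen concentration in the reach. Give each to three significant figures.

Mixed DO = (9.60×9.55 + 0.710×2.85)/(9.60+0.710) = 93.70/10.31 = 9.089 mg/L.
Mixed L₀ = (9.60×3.47 + 0.710×106)/(10.31) = 108.6/10.31 = 10.53 mg/L.
Initial deficit D₀ = C_s − DO₀ = 10.6 − 9.089 = 1.511 mg/L.
t_c = (1/0.3440) ln[(0.719/0.375)(1 − 1.511×0.3440/(0.375×10.53))] = 2.907 × ln(1.665) = 1.482 d.
D_c = (0.375/0.719) × 10.53 × e^(−0.375×1.482) = 0.5216 × 10.53 × 0.5737 = 3.151 mg/L.
Minimum DO = 10.6 − 3.151 = 7.449 mg/L.

t_c ≈ 1.48 d; minimum DO ≈ 7.45 mg/L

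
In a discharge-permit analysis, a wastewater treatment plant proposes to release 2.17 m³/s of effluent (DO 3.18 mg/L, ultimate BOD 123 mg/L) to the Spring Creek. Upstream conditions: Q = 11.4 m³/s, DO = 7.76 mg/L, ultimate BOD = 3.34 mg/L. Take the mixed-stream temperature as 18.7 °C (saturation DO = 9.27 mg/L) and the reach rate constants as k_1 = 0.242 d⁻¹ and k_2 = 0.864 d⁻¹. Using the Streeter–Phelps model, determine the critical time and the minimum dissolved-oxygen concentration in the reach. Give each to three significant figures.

Mixed DO = (11.4×7.76 + 2.17×3.18)/(11.4+2.17) = 95.36/13.57 = 7.028 mg/L.
Mixed L₀ = (11.4×3.34 + 2.17×123)/(13.57) = 305.0/13.57 = 22.48 mg/L.
Initial deficit D₀ = C_s − DO₀ = 9.27 − 7.028 = 2.242 mg/L.
t_c = (1/0.6220) ln[(0.864/0.242)(1 − 2.242×0.6220/(0.242×22.48))] = 1.608 × ln(2.655) = 1.570 d.
D_c = (0.242/0.864) × 22.48 × e^(−0.242×1.570) = 0.2801 × 22.48 × 0.6840 = 4.306 mg/L.
Minimum DO = 9.27 − 4.306 = 4.964 mg/L.

t_c ≈ 1.57 d; minimum DO ≈ 4.96 mg/L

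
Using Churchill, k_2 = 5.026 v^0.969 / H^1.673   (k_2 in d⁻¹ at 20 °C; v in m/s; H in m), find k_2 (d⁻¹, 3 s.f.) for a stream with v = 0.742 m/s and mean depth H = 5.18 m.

k_2 ≈ 0.240 d⁻¹

k_2 = 5.026 × 0.742^0.969 / 5.18^1.673 = 5.026 × 0.7489 / 15.67 = 0.2402 d⁻¹.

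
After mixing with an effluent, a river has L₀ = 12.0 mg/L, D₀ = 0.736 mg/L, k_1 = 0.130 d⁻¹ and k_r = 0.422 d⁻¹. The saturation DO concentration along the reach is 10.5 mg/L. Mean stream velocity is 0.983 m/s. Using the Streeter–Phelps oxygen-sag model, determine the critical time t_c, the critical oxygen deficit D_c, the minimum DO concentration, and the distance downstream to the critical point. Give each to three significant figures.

t_c ≈ 3.52 d; D_c ≈ 2.34 mg/L; min DO ≈ 8.16 mg/L; x_c ≈ 299 km

With k_r/k_1 = 3.246 and 1 − D₀(k_r−k_1)/(k_1 L₀) = 0.8622,
t_c = ln(3.246 × 0.8622) / (0.422 − 0.130) = ln(2.799) / 0.2920 = 1.029/0.2920 = 3.525 d.
D_c = (k_1/k_r) L₀ e^(−k_1 t_c) = (0.130/0.422) × 12.0 × e^(−0.130×3.525) = 0.3081 × 12.0 × 0.6324 = 2.338 mg/L.
Minimum DO = C_s − D_c = 10.5 − 2.338 = 8.162 mg/L.
x_c = v t_c = 0.983 m/s × 3.525 d × 86400 s/d = 299400 m ≈ 299 km.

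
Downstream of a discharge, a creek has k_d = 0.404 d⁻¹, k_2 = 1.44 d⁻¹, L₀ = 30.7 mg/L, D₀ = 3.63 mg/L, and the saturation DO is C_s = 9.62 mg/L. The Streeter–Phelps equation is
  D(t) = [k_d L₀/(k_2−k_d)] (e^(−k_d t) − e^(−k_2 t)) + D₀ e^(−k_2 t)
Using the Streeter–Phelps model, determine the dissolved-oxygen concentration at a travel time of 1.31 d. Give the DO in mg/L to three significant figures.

k_d L₀/(k_2−k_d) = 0.404×30.7/(1.44−0.404) = 12.40/1.036 = 11.97 mg/L.
e^(−k_d t) = e^(−0.404×1.310) = 0.5891; e^(−k_2 t) = e^(−1.44×1.310) = 0.1516.
D = 11.97 × (0.5891 − 0.1516) + 3.63 × 0.1516 = 5.237 + 0.5504 = 5.787 mg/L.
DO = C_s − D = 9.62 − 5.787 = 3.833 mg/L.

DO ≈ 3.83 mg/L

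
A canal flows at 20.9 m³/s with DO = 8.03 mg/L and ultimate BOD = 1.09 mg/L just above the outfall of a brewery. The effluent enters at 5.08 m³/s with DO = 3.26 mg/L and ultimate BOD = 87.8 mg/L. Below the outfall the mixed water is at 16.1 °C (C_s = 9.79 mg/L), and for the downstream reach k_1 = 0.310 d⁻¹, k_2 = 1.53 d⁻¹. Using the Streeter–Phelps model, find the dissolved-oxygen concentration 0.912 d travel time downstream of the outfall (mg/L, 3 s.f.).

DO ≈ 6.80 mg/L

Mixed DO = (20.9×8.03 + 5.08×3.26)/(20.9+5.08) = 184.4/25.98 = 7.097 mg/L.
Mixed L₀ = (20.9×1.09 + 5.08×87.8)/(25.98) = 468.8/25.98 = 18.04 mg/L.
Initial deficit D₀ = C_s − DO₀ = 9.79 − 7.097 = 2.693 mg/L.
D(0.912) = [0.310×18.04/(1.53−0.310)](e^(−0.310×0.912) − e^(−1.53×0.912)) + 2.693 e^(−1.53×0.912)
= 4.585 × (0.7537 − 0.2477) + 2.693 × 0.2477 = 2.987 mg/L.
DO = 9.79 − 2.987 = 6.803 mg/L.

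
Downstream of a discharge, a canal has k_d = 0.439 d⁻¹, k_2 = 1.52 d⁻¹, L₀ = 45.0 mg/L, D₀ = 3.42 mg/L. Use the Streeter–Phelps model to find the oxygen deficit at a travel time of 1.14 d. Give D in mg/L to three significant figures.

D ≈ 8.45 mg/L

k_d L₀/(k_2−k_d) = 0.439×45.0/(1.52−0.439) = 19.75/1.081 = 18.27 mg/L.
e^(−k_d t) = e^(−0.439×1.140) = 0.6063; e^(−k_2 t) = e^(−1.52×1.140) = 0.1768.
D = 18.27 × (0.6063 − 0.1768) + 3.42 × 0.1768 = 7.848 + 0.6046 = 8.453 mg/L.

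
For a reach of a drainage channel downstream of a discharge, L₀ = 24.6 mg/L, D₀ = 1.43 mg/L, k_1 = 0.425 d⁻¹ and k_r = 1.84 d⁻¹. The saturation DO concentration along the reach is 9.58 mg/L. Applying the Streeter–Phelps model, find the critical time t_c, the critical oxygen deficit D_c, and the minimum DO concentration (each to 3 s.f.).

At the critical point dD/dt = 0, so k_1 L₀ e^(−k_1 t) = k_r D. Substituting D(t) from the Streeter–Phelps equation and solving for t gives
t_c = ln[(k_r/k_1)(1 − D₀(k_r−k_1)/(k_1 L₀))] / (k_r−k_1).
Here k_r−k_1 = 1.415 d⁻¹ and 1 − D₀(k_r−k_1)/(k_1 L₀) = 1 − 1.43×1.415/(0.425×24.6) = 0.8065, so
t_c = ln(4.329 × 0.8065) / 1.415 = 1.250 / 1.415 = 0.8836 d.
L(t_c) = L₀ e^(−k_1 t_c) = 24.6 × 0.6869 = 16.90 mg/L, and at the critical point k_r D_c = k_1 L, so D_c = (0.425/1.84) × 16.90 = 3.903 mg/L.
Minimum DO = C_s − D_c = 9.58 − 3.903 = 5.677 mg/L.

t_c ≈ 0.884 d; D_c ≈ 3.90 mg/L; min DO ≈ 5.68 mg/L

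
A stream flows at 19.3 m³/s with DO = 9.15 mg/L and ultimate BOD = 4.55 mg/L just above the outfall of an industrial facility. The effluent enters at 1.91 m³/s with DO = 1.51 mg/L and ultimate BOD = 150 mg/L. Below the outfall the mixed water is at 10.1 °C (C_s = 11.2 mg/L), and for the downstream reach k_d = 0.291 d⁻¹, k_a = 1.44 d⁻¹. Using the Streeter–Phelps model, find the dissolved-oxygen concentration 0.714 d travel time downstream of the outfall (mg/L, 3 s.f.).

Mixed DO = (19.3×9.15 + 1.91×1.51)/(19.3+1.91) = 179.5/21.21 = 8.462 mg/L.
Mixed L₀ = (19.3×4.55 + 1.91×150)/(21.21) = 374.3/21.21 = 17.65 mg/L.
Initial deficit D₀ = C_s − DO₀ = 11.2 − 8.462 = 2.738 mg/L.
D(0.714) = [0.291×17.65/(1.44−0.291)](e^(−0.291×0.714) − e^(−1.44×0.714)) + 2.738 e^(−1.44×0.714)
= 4.470 × (0.8124 − 0.3577) + 2.738 × 0.3577 = 3.012 mg/L.
DO = 11.2 − 3.012 = 8.188 mg/L.

DO ≈ 8.19 mg/L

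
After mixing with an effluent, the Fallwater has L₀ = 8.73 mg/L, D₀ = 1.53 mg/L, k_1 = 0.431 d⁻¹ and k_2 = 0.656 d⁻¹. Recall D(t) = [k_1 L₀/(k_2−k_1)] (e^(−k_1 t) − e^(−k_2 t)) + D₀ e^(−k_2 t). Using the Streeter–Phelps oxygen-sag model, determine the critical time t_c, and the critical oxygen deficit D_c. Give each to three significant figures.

At the critical point dD/dt = 0, so k_1 L₀ e^(−k_1 t) = k_2 D. Substituting D(t) from the Streeter–Phelps equation and solving for t gives
t_c = ln[(k_2/k_1)(1 − D₀(k_2−k_1)/(k_1 L₀))] / (k_2−k_1).
Here k_2−k_1 = 0.2250 d⁻¹ and 1 − D₀(k_2−k_1)/(k_1 L₀) = 1 − 1.53×0.2250/(0.431×8.73) = 0.9085, so
t_c = ln(1.522 × 0.9085) / 0.2250 = 0.3241 / 0.2250 = 1.440 d.
D_c = (k_1/k_2) L₀ e^(−k_1 t_c) = (0.431/0.656) × 8.73 × e^(−0.431×1.440) = 0.6570 × 8.73 × 0.5375 = 3.083 mg/L.

t_c ≈ 1.44 d; D_c ≈ 3.08 mg/L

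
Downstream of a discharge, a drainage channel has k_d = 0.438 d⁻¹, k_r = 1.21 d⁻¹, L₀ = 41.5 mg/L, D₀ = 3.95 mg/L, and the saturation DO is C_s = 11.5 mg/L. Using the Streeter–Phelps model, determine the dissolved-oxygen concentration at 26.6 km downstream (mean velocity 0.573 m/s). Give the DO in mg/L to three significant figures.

DO ≈ 3.12 mg/L

Travel time t = x/v = 26.6 km / (0.573 m/s) = 26600 m / 0.573 m/s = 46420 s = 0.5373 d.
k_d L₀/(k_r−k_d) = 0.438×41.5/(1.21−0.438) = 18.18/0.7720 = 23.55 mg/L.
e^(−k_d t) = e^(−0.438×0.5373) = 0.7903; e^(−k_r t) = e^(−1.21×0.5373) = 0.5220.
D = 23.55 × (0.7903 − 0.5220) + 3.95 × 0.5220 = 6.318 + 2.062 = 8.380 mg/L.
DO = C_s − D = 11.5 − 8.380 = 3.120 mg/L.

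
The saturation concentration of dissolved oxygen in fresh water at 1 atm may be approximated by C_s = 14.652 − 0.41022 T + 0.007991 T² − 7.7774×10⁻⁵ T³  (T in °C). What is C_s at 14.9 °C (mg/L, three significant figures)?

C_s = 14.652 − 0.41022×14.9 + 0.007991×14.9² − 7.7774×10⁻⁵×14.9³ = 10.06 mg/L.

C_s ≈ 10.1 mg/L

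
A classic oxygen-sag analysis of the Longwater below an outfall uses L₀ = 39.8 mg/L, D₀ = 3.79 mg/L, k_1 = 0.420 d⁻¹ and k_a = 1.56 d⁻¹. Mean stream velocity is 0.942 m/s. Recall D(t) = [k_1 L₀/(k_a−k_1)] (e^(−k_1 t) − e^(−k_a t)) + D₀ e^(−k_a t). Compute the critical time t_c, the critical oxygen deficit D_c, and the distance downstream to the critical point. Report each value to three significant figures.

t_c = [1/(k_a−k_1)] ln[(k_a/k_1)(1 − D₀(k_a−k_1)/(k_1 L₀))]
= [1/(1.56−0.420)] ln[(1.56/0.420)(1 − 3.79×1.140/(0.420×39.8))]
= (1/1.140) ln[3.714 × 0.7415] = 0.8772 × ln(2.754) = 0.8772 × 1.013 = 0.8887 d.
L(t_c) = L₀ e^(−k_1 t_c) = 39.8 × 0.6885 = 27.40 mg/L, and at the critical point k_a D_c = k_1 L, so D_c = (0.420/1.56) × 27.40 = 7.377 mg/L.
x_c = v t_c = 0.942 m/s × 0.8887 d × 86400 s/d = 72330 m ≈ 72.3 km.

t_c ≈ 0.889 d; D_c ≈ 7.38 mg/L; x_c ≈ 72.3 km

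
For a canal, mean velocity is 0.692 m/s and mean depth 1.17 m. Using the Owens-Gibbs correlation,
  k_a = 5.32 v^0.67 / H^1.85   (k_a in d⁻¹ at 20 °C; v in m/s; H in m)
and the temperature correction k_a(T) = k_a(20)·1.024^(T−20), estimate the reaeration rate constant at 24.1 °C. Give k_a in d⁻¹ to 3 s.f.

k_a ≈ 3.43 d⁻¹

k_a(20) = 5.32 × 0.692^0.67 / 1.17^1.85 = 5.32 × 0.7814 / 1.337 = 3.109 d⁻¹.
k_a(24.1) = 3.109 × 1.024^(24.1−20) = 3.109 × 1.102 = 3.427 d⁻¹.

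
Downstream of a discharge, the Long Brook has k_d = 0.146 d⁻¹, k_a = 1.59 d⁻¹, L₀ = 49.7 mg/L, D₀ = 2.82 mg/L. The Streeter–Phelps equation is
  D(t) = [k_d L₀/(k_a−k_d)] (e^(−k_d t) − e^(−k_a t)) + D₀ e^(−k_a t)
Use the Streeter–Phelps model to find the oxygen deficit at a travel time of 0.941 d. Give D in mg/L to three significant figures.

D ≈ 3.89 mg/L

k_d L₀/(k_a−k_d) = 0.146×49.7/(1.59−0.146) = 7.256/1.444 = 5.025 mg/L.
e^(−k_d t) = e^(−0.146×0.9410) = 0.8716; e^(−k_a t) = e^(−1.59×0.9410) = 0.2240.
D = 5.025 × (0.8716 − 0.2240) + 2.82 × 0.2240 = 3.254 + 0.6316 = 3.886 mg/L.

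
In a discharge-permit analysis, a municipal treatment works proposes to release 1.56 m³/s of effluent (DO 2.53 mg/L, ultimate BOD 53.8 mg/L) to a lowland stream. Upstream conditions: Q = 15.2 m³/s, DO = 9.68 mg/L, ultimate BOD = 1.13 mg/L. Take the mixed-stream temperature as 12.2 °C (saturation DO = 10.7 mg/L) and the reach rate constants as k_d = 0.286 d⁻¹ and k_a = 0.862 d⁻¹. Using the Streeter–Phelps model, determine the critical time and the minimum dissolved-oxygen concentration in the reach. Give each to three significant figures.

Mixed DO = (15.2×9.68 + 1.56×2.53)/(15.2+1.56) = 151.1/16.76 = 9.014 mg/L.
Mixed L₀ = (15.2×1.13 + 1.56×53.8)/(16.76) = 101.1/16.76 = 6.032 mg/L.
Initial deficit D₀ = C_s − DO₀ = 10.7 − 9.014 = 1.686 mg/L.
t_c = (1/0.5760) ln[(0.862/0.286)(1 − 1.686×0.5760/(0.286×6.032))] = 1.736 × ln(1.318) = 0.4793 d.
D_c = (0.286/0.862) × 6.032 × e^(−0.286×0.4793) = 0.3318 × 6.032 × 0.8719 = 1.745 mg/L.
Minimum DO = 10.7 − 1.745 = 8.955 mg/L.

t_c ≈ 0.479 d; minimum DO ≈ 8.95 mg/L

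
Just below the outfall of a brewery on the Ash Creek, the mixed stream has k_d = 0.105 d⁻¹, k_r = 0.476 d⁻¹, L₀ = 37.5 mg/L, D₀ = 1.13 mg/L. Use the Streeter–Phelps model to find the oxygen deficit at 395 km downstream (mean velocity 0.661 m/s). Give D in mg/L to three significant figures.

Travel time t = x/v = 395 km / (0.661 m/s) = 395000 m / 0.661 m/s = 597600 s = 6.916 d.
k_d L₀/(k_r−k_d) = 0.105×37.5/(0.476−0.105) = 3.938/0.3710 = 10.61 mg/L.
e^(−k_d t) = e^(−0.105×6.916) = 0.4837; e^(−k_r t) = e^(−0.476×6.916) = 0.03717.
D = 10.61 × (0.4837 − 0.03717) + 1.13 × 0.03717 = 4.739 + 0.04200 = 4.781 mg/L.

D ≈ 4.78 mg/L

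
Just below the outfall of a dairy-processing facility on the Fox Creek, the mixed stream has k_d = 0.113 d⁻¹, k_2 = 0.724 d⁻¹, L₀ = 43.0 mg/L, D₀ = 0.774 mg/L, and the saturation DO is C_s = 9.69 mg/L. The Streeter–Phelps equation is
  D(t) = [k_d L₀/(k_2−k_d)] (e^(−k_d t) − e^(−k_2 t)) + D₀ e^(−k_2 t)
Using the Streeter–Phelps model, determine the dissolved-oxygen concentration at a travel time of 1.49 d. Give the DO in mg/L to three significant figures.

k_d L₀/(k_2−k_d) = 0.113×43.0/(0.724−0.113) = 4.859/0.6110 = 7.953 mg/L.
e^(−k_d t) = e^(−0.113×1.490) = 0.8450; e^(−k_2 t) = e^(−0.724×1.490) = 0.3400.
D = 7.953 × (0.8450 − 0.3400) + 0.774 × 0.3400 = 4.016 + 0.2632 = 4.279 mg/L.
DO = C_s − D = 9.69 − 4.279 = 5.411 mg/L.

DO ≈ 5.41 mg/L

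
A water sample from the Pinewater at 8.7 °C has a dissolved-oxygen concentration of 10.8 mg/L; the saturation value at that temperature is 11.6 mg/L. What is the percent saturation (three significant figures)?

% saturation = C/C_s × 100 = 10.8/11.6 × 100 = 93.1 %.

93.1 % saturation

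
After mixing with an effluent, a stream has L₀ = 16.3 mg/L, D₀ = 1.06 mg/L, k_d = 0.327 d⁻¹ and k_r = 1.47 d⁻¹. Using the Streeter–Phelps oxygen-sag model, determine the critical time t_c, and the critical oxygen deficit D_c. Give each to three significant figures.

t_c ≈ 1.09 d; D_c ≈ 2.54 mg/L

At the critical point dD/dt = 0, so k_d L₀ e^(−k_d t) = k_r D. Substituting D(t) from the Streeter–Phelps equation and solving for t gives
t_c = ln[(k_r/k_d)(1 − D₀(k_r−k_d)/(k_d L₀))] / (k_r−k_d).
Here k_r−k_d = 1.143 d⁻¹ and 1 − D₀(k_r−k_d)/(k_d L₀) = 1 − 1.06×1.143/(0.327×16.3) = 0.7727, so
t_c = ln(4.495 × 0.7727) / 1.143 = 1.245 / 1.143 = 1.089 d.
D_c = (k_d/k_r) L₀ e^(−k_d t_c) = (0.327/1.47) × 16.3 × e^(−0.327×1.089) = 0.2224 × 16.3 × 0.7003 = 2.539 mg/L.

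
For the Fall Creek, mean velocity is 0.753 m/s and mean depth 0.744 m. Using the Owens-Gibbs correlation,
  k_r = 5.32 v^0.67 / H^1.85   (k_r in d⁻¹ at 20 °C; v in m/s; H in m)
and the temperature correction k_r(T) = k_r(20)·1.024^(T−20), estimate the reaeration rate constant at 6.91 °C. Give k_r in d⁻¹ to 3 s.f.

k_r(20) = 5.32 × 0.753^0.67 / 0.744^1.85 = 5.32 × 0.8269 / 0.5786 = 7.602 d⁻¹.
k_r(6.91) = 7.602 × 1.024^(6.91−20) = 7.602 × 0.7331 = 5.573 d⁻¹.

k_r ≈ 5.57 d⁻¹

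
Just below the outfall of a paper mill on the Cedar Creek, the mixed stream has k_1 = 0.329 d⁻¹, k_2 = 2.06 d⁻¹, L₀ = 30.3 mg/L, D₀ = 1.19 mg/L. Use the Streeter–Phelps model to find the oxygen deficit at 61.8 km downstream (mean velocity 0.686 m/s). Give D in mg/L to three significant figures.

D ≈ 3.55 mg/L

Travel time t = x/v = 61.8 km / (0.686 m/s) = 61800 m / 0.686 m/s = 90090 s = 1.043 d.
k_1 L₀/(k_2−k_1) = 0.329×30.3/(2.06−0.329) = 9.969/1.731 = 5.759 mg/L.
e^(−k_1 t) = e^(−0.329×1.043) = 0.7096; e^(−k_2 t) = e^(−2.06×1.043) = 0.1167.
D = 5.759 × (0.7096 − 0.1167) + 1.19 × 0.1167 = 3.414 + 0.1389 = 3.553 mg/L.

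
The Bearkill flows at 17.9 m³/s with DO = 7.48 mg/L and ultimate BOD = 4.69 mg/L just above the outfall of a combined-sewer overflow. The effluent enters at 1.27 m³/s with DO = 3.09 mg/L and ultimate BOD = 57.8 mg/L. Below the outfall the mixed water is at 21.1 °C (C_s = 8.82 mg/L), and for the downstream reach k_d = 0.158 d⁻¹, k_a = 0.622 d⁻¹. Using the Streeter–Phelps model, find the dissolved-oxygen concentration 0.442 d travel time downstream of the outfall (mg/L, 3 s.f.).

Mixed DO = (17.9×7.48 + 1.27×3.09)/(17.9+1.27) = 137.8/19.17 = 7.189 mg/L.
Mixed L₀ = (17.9×4.69 + 1.27×57.8)/(19.17) = 157.4/19.17 = 8.209 mg/L.
Initial deficit D₀ = C_s − DO₀ = 8.82 − 7.189 = 1.631 mg/L.
D(0.442) = [0.158×8.209/(0.622−0.158)](e^(−0.158×0.442) − e^(−0.622×0.442)) + 1.631 e^(−0.622×0.442)
= 2.795 × (0.9325 − 0.7596) + 1.631 × 0.7596 = 1.722 mg/L.
DO = 8.82 − 1.722 = 7.098 mg/L.

DO ≈ 7.10 mg/L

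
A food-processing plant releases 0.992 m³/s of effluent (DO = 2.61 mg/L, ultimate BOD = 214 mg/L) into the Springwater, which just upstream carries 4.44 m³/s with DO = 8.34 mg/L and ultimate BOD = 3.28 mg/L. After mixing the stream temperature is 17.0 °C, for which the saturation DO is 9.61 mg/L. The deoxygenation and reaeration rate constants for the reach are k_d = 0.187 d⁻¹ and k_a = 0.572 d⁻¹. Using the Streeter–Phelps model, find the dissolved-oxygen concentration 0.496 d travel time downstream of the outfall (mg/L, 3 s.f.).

DO ≈ 4.65 mg/L

Mixed DO = (4.44×8.34 + 0.992×2.61)/(4.44+0.992) = 39.62/5.432 = 7.294 mg/L.
Mixed L₀ = (4.44×3.28 + 0.992×214)/(5.432) = 226.9/5.432 = 41.76 mg/L.
Initial deficit D₀ = C_s − DO₀ = 9.61 − 7.294 = 2.316 mg/L.
D(0.496) = [0.187×41.76/(0.572−0.187)](e^(−0.187×0.496) − e^(−0.572×0.496)) + 2.316 e^(−0.572×0.496)
= 20.28 × (0.9114 − 0.7530) + 2.316 × 0.7530 = 4.958 mg/L.
DO = 9.61 − 4.958 = 4.652 mg/L.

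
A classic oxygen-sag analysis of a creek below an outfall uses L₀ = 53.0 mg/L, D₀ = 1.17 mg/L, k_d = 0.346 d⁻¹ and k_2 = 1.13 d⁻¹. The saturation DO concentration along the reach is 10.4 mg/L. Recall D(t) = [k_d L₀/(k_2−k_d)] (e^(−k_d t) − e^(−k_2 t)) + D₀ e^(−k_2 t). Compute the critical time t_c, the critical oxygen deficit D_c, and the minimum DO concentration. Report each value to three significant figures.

With k_2/k_d = 3.266 and 1 − D₀(k_2−k_d)/(k_d L₀) = 0.9500,
t_c = ln(3.266 × 0.9500) / (1.13 − 0.346) = ln(3.103) / 0.7840 = 1.132/0.7840 = 1.444 d.
D_c = (k_d/k_2) L₀ e^(−k_d t_c) = (0.346/1.13) × 53.0 × e^(−0.346×1.444) = 0.3062 × 53.0 × 0.6067 = 9.846 mg/L.
Minimum DO = C_s − D_c = 10.4 − 9.846 = 0.5539 mg/L.

t_c ≈ 1.44 d; D_c ≈ 9.85 mg/L; min DO ≈ 0.554 mg/L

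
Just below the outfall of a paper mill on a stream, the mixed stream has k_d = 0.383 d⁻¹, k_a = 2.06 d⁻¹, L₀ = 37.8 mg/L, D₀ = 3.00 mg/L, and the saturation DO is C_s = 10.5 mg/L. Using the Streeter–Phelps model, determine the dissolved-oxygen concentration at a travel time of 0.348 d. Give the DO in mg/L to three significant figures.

DO ≈ 5.69 mg/L

k_d L₀/(k_a−k_d) = 0.383×37.8/(2.06−0.383) = 14.48/1.677 = 8.633 mg/L.
e^(−k_d t) = e^(−0.383×0.3480) = 0.8752; e^(−k_a t) = e^(−2.06×0.3480) = 0.4883.
D = 8.633 × (0.8752 − 0.4883) + 3.00 × 0.4883 = 3.340 + 1.465 = 4.805 mg/L.
DO = C_s − D = 10.5 − 4.805 = 5.695 mg/L.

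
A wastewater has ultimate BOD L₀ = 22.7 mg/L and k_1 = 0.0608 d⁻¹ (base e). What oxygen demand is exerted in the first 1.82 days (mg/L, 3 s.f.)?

y ≈ 2.38 mg/L

y_t = L₀(1 − e^(−k_1 t)) = 22.7 × (1 − e^(−0.0608×1.82))
= 22.7 × (1 − 0.8952) = 22.7 × 0.1048 = 2.378 mg/L.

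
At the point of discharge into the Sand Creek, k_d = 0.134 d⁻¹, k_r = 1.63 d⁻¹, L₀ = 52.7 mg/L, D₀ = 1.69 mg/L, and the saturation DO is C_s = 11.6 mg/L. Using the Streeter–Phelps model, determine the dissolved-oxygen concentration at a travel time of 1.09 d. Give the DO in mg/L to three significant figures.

k_d L₀/(k_r−k_d) = 0.134×52.7/(1.63−0.134) = 7.062/1.496 = 4.720 mg/L.
e^(−k_d t) = e^(−0.134×1.090) = 0.8641; e^(−k_r t) = e^(−1.63×1.090) = 0.1692.
D = 4.720 × (0.8641 − 0.1692) + 1.69 × 0.1692 = 3.280 + 0.2859 = 3.566 mg/L.
DO = C_s − D = 11.6 − 3.566 = 8.034 mg/L.

DO ≈ 8.03 mg/L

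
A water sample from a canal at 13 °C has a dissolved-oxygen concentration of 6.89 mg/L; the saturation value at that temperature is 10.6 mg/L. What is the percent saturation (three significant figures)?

65.0 % saturation

% saturation = C/C_s × 100 = 6.89/10.6 × 100 = 65.0 %.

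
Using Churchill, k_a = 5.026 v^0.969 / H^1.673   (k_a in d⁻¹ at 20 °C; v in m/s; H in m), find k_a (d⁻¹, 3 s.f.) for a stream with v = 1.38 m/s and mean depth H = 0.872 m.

k_a = 5.026 × 1.38^0.969 / 0.872^1.673 = 5.026 × 1.366 / 0.7952 = 8.635 d⁻¹.

k_a ≈ 8.64 d⁻¹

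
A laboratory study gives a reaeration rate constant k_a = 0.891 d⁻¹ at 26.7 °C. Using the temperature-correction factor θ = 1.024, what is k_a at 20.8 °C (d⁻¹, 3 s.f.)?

k_a ≈ 0.775 d⁻¹

k_a(T₂) = k_a(T₁) · θ^(T₂−T₁) = 0.891 × 1.024^(20.8−26.7)
= 0.891 × 1.024^-5.90 = 0.891 × 0.8694 = 0.7747 d⁻¹.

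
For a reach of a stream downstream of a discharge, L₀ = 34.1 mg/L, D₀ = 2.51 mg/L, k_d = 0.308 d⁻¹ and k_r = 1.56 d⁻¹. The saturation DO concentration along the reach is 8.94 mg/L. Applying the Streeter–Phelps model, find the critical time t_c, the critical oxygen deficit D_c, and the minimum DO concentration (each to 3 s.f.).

t_c ≈ 1.01 d; D_c ≈ 4.93 mg/L; min DO ≈ 4.01 mg/L

With k_r/k_d = 5.065 and 1 − D₀(k_r−k_d)/(k_d L₀) = 0.7008,
t_c = ln(5.065 × 0.7008) / (1.56 − 0.308) = ln(3.549) / 1.252 = 1.267/1.252 = 1.012 d.
D_c = (k_d/k_r) L₀ e^(−k_d t_c) = (0.308/1.56) × 34.1 × e^(−0.308×1.012) = 0.1974 × 34.1 × 0.7322 = 4.930 mg/L.
Minimum DO = C_s − D_c = 8.94 − 4.930 = 4.010 mg/L.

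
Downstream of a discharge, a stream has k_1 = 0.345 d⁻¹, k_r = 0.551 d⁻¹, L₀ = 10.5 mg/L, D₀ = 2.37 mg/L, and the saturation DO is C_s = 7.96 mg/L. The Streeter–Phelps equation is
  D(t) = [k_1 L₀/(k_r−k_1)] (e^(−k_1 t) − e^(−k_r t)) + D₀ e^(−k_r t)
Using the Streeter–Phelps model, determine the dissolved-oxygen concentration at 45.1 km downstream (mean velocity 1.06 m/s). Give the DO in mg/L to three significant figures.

Travel time t = x/v = 45.1 km / (1.06 m/s) = 45100 m / 1.06 m/s = 42550 s = 0.4924 d.
k_1 L₀/(k_r−k_1) = 0.345×10.5/(0.551−0.345) = 3.622/0.2060 = 17.58 mg/L.
e^(−k_1 t) = e^(−0.345×0.4924) = 0.8438; e^(−k_r t) = e^(−0.551×0.4924) = 0.7624.
D = 17.58 × (0.8438 − 0.7624) + 2.37 × 0.7624 = 1.431 + 1.807 = 3.238 mg/L.
DO = C_s − D = 7.96 − 3.238 = 4.722 mg/L.

DO ≈ 4.72 mg/L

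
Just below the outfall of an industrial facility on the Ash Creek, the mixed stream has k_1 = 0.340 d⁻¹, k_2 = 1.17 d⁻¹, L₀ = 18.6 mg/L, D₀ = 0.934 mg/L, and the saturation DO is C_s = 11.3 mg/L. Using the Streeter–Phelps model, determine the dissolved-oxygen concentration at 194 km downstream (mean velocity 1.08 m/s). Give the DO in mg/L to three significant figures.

Travel time t = x/v = 194 km / (1.08 m/s) = 194000 m / 1.08 m/s = 179600 s = 2.079 d.
k_1 L₀/(k_2−k_1) = 0.340×18.6/(1.17−0.340) = 6.324/0.8300 = 7.619 mg/L.
e^(−k_1 t) = e^(−0.340×2.079) = 0.4932; e^(−k_2 t) = e^(−1.17×2.079) = 0.08782.
D = 7.619 × (0.4932 − 0.08782) + 0.934 × 0.08782 = 3.089 + 0.08202 = 3.171 mg/L.
DO = C_s − D = 11.3 − 3.171 = 8.129 mg/L.

DO ≈ 8.13 mg/L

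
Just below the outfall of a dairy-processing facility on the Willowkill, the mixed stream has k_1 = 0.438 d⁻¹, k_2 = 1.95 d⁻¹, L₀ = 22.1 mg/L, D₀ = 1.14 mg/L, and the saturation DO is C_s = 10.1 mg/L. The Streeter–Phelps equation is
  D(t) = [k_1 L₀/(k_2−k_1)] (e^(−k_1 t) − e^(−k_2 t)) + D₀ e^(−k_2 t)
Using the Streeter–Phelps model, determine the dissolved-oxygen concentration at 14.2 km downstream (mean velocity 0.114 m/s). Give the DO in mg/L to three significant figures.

Travel time t = x/v = 14.2 km / (0.114 m/s) = 14200 m / 0.114 m/s = 124600 s = 1.442 d.
k_1 L₀/(k_2−k_1) = 0.438×22.1/(1.95−0.438) = 9.680/1.512 = 6.402 mg/L.
e^(−k_1 t) = e^(−0.438×1.442) = 0.5318; e^(−k_2 t) = e^(−1.95×1.442) = 0.06013.
D = 6.402 × (0.5318 − 0.06013) + 1.14 × 0.06013 = 3.020 + 0.06855 = 3.088 mg/L.
DO = C_s − D = 10.1 − 3.088 = 7.012 mg/L.

DO ≈ 7.01 mg/L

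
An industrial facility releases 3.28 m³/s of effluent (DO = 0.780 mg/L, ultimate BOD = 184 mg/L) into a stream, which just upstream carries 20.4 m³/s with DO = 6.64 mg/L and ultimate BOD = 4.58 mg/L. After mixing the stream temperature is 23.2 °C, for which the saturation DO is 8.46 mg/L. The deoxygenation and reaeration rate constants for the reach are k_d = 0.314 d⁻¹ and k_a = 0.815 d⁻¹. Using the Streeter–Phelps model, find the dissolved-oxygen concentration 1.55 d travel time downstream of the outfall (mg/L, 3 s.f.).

Mixed DO = (20.4×6.64 + 3.28×0.780)/(20.4+3.28) = 138.0/23.68 = 5.828 mg/L.
Mixed L₀ = (20.4×4.58 + 3.28×184)/(23.68) = 697.0/23.68 = 29.43 mg/L.
Initial deficit D₀ = C_s − DO₀ = 8.46 − 5.828 = 2.632 mg/L.
D(1.55) = [0.314×29.43/(0.815−0.314)](e^(−0.314×1.55) − e^(−0.815×1.55)) + 2.632 e^(−0.815×1.55)
= 18.45 × (0.6147 − 0.2827) + 2.632 × 0.2827 = 6.867 mg/L.
DO = 8.46 − 6.867 = 1.593 mg/L.

DO ≈ 1.59 mg/L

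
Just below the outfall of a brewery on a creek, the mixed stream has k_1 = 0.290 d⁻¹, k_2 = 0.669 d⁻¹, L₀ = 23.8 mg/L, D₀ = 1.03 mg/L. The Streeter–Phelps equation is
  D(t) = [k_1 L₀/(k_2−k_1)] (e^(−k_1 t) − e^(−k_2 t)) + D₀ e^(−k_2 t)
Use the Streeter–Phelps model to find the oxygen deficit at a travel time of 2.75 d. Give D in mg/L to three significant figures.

D ≈ 5.47 mg/L

k_1 L₀/(k_2−k_1) = 0.290×23.8/(0.669−0.290) = 6.902/0.3790 = 18.21 mg/L.
e^(−k_1 t) = e^(−0.290×2.750) = 0.4505; e^(−k_2 t) = e^(−0.669×2.750) = 0.1589.
D = 18.21 × (0.4505 − 0.1589) + 1.03 × 0.1589 = 5.310 + 0.1636 = 5.474 mg/L.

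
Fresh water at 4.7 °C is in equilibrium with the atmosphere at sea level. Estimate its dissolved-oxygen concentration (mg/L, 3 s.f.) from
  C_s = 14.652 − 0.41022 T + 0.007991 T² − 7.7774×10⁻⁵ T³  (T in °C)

C_s ≈ 12.9 mg/L

C_s = 14.652 − 0.41022×4.7 + 0.007991×4.7² − 7.7774×10⁻⁵×4.7³ = 12.89 mg/L.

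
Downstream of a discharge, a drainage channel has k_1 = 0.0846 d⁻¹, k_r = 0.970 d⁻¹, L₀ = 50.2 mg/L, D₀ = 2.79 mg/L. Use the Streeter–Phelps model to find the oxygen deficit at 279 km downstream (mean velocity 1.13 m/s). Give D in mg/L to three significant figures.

D ≈ 3.64 mg/L

Travel time t = x/v = 279 km / (1.13 m/s) = 279000 m / 1.13 m/s = 246900 s = 2.858 d.
k_1 L₀/(k_r−k_1) = 0.0846×50.2/(0.970−0.0846) = 4.247/0.8854 = 4.797 mg/L.
e^(−k_1 t) = e^(−0.0846×2.858) = 0.7852; e^(−k_r t) = e^(−0.970×2.858) = 0.06254.
D = 4.797 × (0.7852 − 0.06254) + 2.79 × 0.06254 = 3.467 + 0.1745 = 3.641 mg/L.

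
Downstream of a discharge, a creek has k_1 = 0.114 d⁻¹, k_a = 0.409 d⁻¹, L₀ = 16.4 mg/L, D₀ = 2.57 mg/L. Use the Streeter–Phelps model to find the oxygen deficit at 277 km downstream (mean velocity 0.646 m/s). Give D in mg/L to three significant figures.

Travel time t = x/v = 277 km / (0.646 m/s) = 277000 m / 0.646 m/s = 428800 s = 4.963 d.
k_1 L₀/(k_a−k_1) = 0.114×16.4/(0.409−0.114) = 1.870/0.2950 = 6.338 mg/L.
e^(−k_1 t) = e^(−0.114×4.963) = 0.5679; e^(−k_a t) = e^(−0.409×4.963) = 0.1314.
D = 6.338 × (0.5679 − 0.1314) + 2.57 × 0.1314 = 2.767 + 0.3376 = 3.104 mg/L.

D ≈ 3.10 mg/L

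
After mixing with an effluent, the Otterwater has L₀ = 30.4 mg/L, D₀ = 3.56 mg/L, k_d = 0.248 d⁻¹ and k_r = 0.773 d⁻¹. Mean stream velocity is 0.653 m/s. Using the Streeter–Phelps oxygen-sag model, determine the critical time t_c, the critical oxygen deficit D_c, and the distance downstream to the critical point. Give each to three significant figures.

t_c ≈ 1.62 d; D_c ≈ 6.52 mg/L; x_c ≈ 91.6 km

With k_r/k_d = 3.117 and 1 − D₀(k_r−k_d)/(k_d L₀) = 0.7521,
t_c = ln(3.117 × 0.7521) / (0.773 − 0.248) = ln(2.344) / 0.5250 = 0.8520/0.5250 = 1.623 d.
D_c = (k_d/k_r) L₀ e^(−k_d t_c) = (0.248/0.773) × 30.4 × e^(−0.248×1.623) = 0.3208 × 30.4 × 0.6687 = 6.522 mg/L.
x_c = v t_c = 0.653 m/s × 1.623 d × 86400 s/d = 91560 m ≈ 91.6 km.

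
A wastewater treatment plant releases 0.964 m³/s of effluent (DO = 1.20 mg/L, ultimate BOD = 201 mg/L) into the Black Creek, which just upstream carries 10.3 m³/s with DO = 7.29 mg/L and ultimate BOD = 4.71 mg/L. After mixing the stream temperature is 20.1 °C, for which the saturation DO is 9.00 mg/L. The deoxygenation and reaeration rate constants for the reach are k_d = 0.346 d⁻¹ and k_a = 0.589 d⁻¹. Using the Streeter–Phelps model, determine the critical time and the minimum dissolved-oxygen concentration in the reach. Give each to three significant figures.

Mixed DO = (10.3×7.29 + 0.964×1.20)/(10.3+0.964) = 76.24/11.26 = 6.769 mg/L.
Mixed L₀ = (10.3×4.71 + 0.964×201)/(11.26) = 242.3/11.26 = 21.51 mg/L.
Initial deficit D₀ = C_s − DO₀ = 9.00 − 6.769 = 2.231 mg/L.
t_c = (1/0.2430) ln[(0.589/0.346)(1 − 2.231×0.2430/(0.346×21.51))] = 4.115 × ln(1.578) = 1.878 d.
D_c = (0.346/0.589) × 21.51 × e^(−0.346×1.878) = 0.5874 × 21.51 × 0.5222 = 6.598 mg/L.
Minimum DO = 9.00 − 6.598 = 2.402 mg/L.

t_c ≈ 1.88 d; minimum DO ≈ 2.40 mg/L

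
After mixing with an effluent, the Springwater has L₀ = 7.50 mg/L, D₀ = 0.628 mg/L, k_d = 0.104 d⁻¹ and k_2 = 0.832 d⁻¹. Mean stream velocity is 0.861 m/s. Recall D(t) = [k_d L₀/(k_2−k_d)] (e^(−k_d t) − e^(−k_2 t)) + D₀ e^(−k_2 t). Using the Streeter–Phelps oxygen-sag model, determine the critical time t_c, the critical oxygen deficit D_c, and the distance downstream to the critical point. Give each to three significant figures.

t_c ≈ 1.64 d; D_c ≈ 0.790 mg/L; x_c ≈ 122 km

With k_2/k_d = 8.000 and 1 − D₀(k_2−k_d)/(k_d L₀) = 0.4139,
t_c = ln(8.000 × 0.4139) / (0.832 − 0.104) = ln(3.311) / 0.7280 = 1.197/0.7280 = 1.645 d.
L(t_c) = L₀ e^(−k_d t_c) = 7.50 × 0.8428 = 6.321 mg/L, and at the critical point k_2 D_c = k_d L, so D_c = (0.104/0.832) × 6.321 = 0.7901 mg/L.
x_c = v t_c = 0.861 m/s × 1.645 d × 86400 s/d = 122300 m ≈ 122 km.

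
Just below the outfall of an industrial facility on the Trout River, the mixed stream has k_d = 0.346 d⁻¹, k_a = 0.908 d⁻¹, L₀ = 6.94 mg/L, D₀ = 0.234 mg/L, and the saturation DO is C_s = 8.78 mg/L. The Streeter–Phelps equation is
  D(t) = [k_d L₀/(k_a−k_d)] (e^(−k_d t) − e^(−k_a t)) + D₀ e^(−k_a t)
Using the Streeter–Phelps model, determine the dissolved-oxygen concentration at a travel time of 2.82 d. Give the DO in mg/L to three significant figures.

DO ≈ 7.48 mg/L

k_d L₀/(k_a−k_d) = 0.346×6.94/(0.908−0.346) = 2.401/0.5620 = 4.273 mg/L.
e^(−k_d t) = e^(−0.346×2.820) = 0.3769; e^(−k_a t) = e^(−0.908×2.820) = 0.07726.
D = 4.273 × (0.3769 − 0.07726) + 0.234 × 0.07726 = 1.280 + 0.01808 = 1.298 mg/L.
DO = C_s − D = 8.78 − 1.298 = 7.482 mg/L.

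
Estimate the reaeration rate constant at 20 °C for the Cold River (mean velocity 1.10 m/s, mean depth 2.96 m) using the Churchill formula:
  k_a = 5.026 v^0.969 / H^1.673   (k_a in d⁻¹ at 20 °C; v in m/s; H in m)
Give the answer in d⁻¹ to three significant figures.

k_a ≈ 0.897 d⁻¹

k_a = 5.026 × 1.10^0.969 / 2.96^1.673 = 5.026 × 1.097 / 6.144 = 0.8971 d⁻¹.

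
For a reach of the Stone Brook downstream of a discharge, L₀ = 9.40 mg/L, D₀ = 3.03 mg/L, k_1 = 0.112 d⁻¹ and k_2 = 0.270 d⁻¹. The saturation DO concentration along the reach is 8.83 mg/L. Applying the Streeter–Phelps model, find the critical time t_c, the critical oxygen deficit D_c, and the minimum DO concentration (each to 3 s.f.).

At the critical point dD/dt = 0, so k_1 L₀ e^(−k_1 t) = k_2 D. Substituting D(t) from the Streeter–Phelps equation and solving for t gives
t_c = ln[(k_2/k_1)(1 − D₀(k_2−k_1)/(k_1 L₀))] / (k_2−k_1).
Here k_2−k_1 = 0.1580 d⁻¹ and 1 − D₀(k_2−k_1)/(k_1 L₀) = 1 − 3.03×0.1580/(0.112×9.40) = 0.5453, so
t_c = ln(2.411 × 0.5453) / 0.1580 = 0.2734 / 0.1580 = 1.731 d.
L(t_c) = L₀ e^(−k_1 t_c) = 9.40 × 0.8238 = 7.744 mg/L, and at the critical point k_2 D_c = k_1 L, so D_c = (0.112/0.270) × 7.744 = 3.212 mg/L.
Minimum DO = C_s − D_c = 8.83 − 3.212 = 5.618 mg/L.

t_c ≈ 1.73 d; D_c ≈ 3.21 mg/L; min DO ≈ 5.62 mg/L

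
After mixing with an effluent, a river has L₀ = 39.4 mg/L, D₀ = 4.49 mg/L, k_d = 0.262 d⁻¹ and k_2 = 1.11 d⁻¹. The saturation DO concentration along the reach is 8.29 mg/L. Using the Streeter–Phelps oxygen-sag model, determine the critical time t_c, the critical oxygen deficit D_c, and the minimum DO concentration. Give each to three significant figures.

t_c ≈ 1.16 d; D_c ≈ 6.86 mg/L; min DO ≈ 1.43 mg/L

t_c = [1/(k_2−k_d)] ln[(k_2/k_d)(1 − D₀(k_2−k_d)/(k_d L₀))]
= [1/(1.11−0.262)] ln[(1.11/0.262)(1 − 4.49×0.8480/(0.262×39.4))]
= (1/0.8480) ln[4.237 × 0.6312] = 1.179 × ln(2.674) = 1.179 × 0.9836 = 1.160 d.
L(t_c) = L₀ e^(−k_d t_c) = 39.4 × 0.7379 = 29.08 mg/L, and at the critical point k_2 D_c = k_d L, so D_c = (0.262/1.11) × 29.08 = 6.863 mg/L.
Minimum DO = C_s − D_c = 8.29 − 6.863 = 1.427 mg/L.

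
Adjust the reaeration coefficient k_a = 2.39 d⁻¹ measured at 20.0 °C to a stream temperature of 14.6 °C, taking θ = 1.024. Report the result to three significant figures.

k_a ≈ 2.10 d⁻¹

k_a(T₂) = k_a(T₁) · θ^(T₂−T₁) = 2.39 × 1.024^(14.6−20.0)
= 2.39 × 1.024^-5.40 = 2.39 × 0.8798 = 2.103 d⁻¹.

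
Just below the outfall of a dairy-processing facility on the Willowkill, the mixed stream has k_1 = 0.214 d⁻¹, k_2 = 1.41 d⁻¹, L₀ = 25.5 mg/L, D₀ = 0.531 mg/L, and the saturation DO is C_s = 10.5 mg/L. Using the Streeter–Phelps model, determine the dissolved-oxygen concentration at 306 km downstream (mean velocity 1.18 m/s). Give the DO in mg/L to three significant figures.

Travel time t = x/v = 306 km / (1.18 m/s) = 306000 m / 1.18 m/s = 259300 s = 3.001 d.
k_1 L₀/(k_2−k_1) = 0.214×25.5/(1.41−0.214) = 5.457/1.196 = 4.563 mg/L.
e^(−k_1 t) = e^(−0.214×3.001) = 0.5261; e^(−k_2 t) = e^(−1.41×3.001) = 0.01452.
D = 4.563 × (0.5261 − 0.01452) + 0.531 × 0.01452 = 2.334 + 0.007712 = 2.342 mg/L.
DO = C_s − D = 10.5 − 2.342 = 8.158 mg/L.

DO ≈ 8.16 mg/L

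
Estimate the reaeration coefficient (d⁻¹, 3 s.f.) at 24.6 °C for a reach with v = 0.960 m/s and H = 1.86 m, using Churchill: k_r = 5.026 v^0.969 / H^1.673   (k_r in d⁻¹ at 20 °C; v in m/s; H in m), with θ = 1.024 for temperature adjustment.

k_r(20) = 5.026 × 0.960^0.969 / 1.86^1.673 = 5.026 × 0.9612 / 2.824 = 1.711 d⁻¹.
k_r(24.6) = 1.711 × 1.024^(24.6−20) = 1.711 × 1.115 = 1.908 d⁻¹.

k_r ≈ 1.91 d⁻¹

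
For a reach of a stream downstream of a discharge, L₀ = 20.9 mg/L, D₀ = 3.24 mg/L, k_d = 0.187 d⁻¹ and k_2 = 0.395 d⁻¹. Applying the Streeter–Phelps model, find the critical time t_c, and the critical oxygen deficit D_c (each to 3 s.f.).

t_c = [1/(k_2−k_d)] ln[(k_2/k_d)(1 − D₀(k_2−k_d)/(k_d L₀))]
= [1/(0.395−0.187)] ln[(0.395/0.187)(1 − 3.24×0.2080/(0.187×20.9))]
= (1/0.2080) ln[2.112 × 0.8276] = 4.808 × ln(1.748) = 4.808 × 0.5585 = 2.685 d.
L(t_c) = L₀ e^(−k_d t_c) = 20.9 × 0.6052 = 12.65 mg/L, and at the critical point k_2 D_c = k_d L, so D_c = (0.187/0.395) × 12.65 = 5.989 mg/L.

t_c ≈ 2.69 d; D_c ≈ 5.99 mg/L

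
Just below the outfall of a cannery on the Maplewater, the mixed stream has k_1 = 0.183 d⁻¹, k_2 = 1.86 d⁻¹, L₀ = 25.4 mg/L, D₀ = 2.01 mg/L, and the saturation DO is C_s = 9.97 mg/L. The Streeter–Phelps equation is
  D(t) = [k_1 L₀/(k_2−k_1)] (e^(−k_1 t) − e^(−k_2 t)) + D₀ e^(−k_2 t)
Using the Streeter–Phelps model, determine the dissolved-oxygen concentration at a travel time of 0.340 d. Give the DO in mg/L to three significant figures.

k_1 L₀/(k_2−k_1) = 0.183×25.4/(1.86−0.183) = 4.648/1.677 = 2.772 mg/L.
e^(−k_1 t) = e^(−0.183×0.3400) = 0.9397; e^(−k_2 t) = e^(−1.86×0.3400) = 0.5313.
D = 2.772 × (0.9397 − 0.5313) + 2.01 × 0.5313 = 1.132 + 1.068 = 2.200 mg/L.
DO = C_s − D = 9.97 − 2.200 = 7.770 mg/L.

DO ≈ 7.77 mg/L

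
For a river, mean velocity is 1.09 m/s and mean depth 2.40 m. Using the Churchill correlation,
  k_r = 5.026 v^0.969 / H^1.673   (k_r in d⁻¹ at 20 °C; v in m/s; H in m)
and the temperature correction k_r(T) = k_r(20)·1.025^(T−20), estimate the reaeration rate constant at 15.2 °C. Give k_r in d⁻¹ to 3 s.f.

k_r ≈ 1.12 d⁻¹

k_r(20) = 5.026 × 1.09^0.969 / 2.40^1.673 = 5.026 × 1.087 / 4.326 = 1.263 d⁻¹.
k_r(15.2) = 1.263 × 1.025^(15.2−20) = 1.263 × 0.8882 = 1.122 d⁻¹.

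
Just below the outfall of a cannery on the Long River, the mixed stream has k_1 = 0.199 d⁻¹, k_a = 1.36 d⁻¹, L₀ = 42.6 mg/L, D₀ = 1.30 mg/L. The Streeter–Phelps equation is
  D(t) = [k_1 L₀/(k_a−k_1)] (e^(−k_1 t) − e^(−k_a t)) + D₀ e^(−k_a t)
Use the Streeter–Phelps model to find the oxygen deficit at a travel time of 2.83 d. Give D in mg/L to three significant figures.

k_1 L₀/(k_a−k_1) = 0.199×42.6/(1.36−0.199) = 8.477/1.161 = 7.302 mg/L.
e^(−k_1 t) = e^(−0.199×2.830) = 0.5694; e^(−k_a t) = e^(−1.36×2.830) = 0.02131.
D = 7.302 × (0.5694 − 0.02131) + 1.30 × 0.02131 = 4.002 + 0.02770 = 4.030 mg/L.

D ≈ 4.03 mg/L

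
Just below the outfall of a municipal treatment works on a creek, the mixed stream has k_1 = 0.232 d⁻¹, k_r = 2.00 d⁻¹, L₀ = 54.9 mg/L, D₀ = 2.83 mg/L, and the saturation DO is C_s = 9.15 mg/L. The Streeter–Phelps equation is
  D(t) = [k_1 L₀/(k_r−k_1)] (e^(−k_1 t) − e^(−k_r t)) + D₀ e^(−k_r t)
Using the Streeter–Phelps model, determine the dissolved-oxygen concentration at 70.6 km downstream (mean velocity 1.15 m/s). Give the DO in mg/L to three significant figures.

Travel time t = x/v = 70.6 km / (1.15 m/s) = 70600 m / 1.15 m/s = 61390 s = 0.7105 d.
k_1 L₀/(k_r−k_1) = 0.232×54.9/(2.00−0.232) = 12.74/1.768 = 7.204 mg/L.
e^(−k_1 t) = e^(−0.232×0.7105) = 0.8480; e^(−k_r t) = e^(−2.00×0.7105) = 0.2414.
D = 7.204 × (0.8480 − 0.2414) + 2.83 × 0.2414 = 4.370 + 0.6833 = 5.053 mg/L.
DO = C_s − D = 9.15 − 5.053 = 4.097 mg/L.

DO ≈ 4.10 mg/L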